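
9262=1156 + 8106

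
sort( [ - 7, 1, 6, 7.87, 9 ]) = [- 7, 1,6,7.87,9]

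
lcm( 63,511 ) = 4599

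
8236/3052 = 2059/763 = 2.70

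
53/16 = 3 + 5/16 = 3.31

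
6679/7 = 6679/7  =  954.14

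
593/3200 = 593/3200 = 0.19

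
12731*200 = 2546200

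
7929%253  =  86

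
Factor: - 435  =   - 3^1*5^1 * 29^1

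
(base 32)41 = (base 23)5e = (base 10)129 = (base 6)333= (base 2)10000001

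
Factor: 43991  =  43991^1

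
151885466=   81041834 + 70843632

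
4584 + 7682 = 12266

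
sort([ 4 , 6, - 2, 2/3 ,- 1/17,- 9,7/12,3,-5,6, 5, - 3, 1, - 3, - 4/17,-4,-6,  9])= [-9, -6,-5, - 4, - 3, - 3, - 2,-4/17,- 1/17, 7/12,2/3, 1, 3,4,5,6, 6,9]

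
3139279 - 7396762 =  - 4257483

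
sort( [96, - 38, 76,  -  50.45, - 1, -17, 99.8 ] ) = [ - 50.45,-38, - 17, - 1,76 , 96, 99.8 ]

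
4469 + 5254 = 9723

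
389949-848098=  - 458149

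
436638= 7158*61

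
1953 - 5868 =  -  3915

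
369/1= 369 = 369.00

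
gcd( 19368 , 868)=4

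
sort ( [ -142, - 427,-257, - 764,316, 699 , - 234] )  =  [ - 764,- 427,-257, -234,  -  142, 316,699 ] 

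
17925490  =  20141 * 890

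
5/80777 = 5/80777 =0.00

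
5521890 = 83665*66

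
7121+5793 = 12914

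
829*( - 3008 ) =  - 2493632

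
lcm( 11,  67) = 737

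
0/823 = 0  =  0.00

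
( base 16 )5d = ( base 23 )41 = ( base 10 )93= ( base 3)10110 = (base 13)72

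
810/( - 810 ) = -1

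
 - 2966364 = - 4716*629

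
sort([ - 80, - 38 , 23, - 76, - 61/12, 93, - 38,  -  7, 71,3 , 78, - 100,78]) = [ - 100, - 80,  -  76,- 38, -38 , - 7, - 61/12,3 , 23,71, 78 , 78,93]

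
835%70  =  65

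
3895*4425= 17235375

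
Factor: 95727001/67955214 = 2^( - 1 )*  3^(-1) * 2467^1*38803^1*11325869^( -1)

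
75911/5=15182 + 1/5 = 15182.20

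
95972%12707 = 7023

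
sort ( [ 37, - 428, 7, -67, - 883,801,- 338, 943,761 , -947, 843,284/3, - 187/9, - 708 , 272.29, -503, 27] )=[ - 947, - 883,-708,  -  503, - 428, - 338, - 67, - 187/9,  7,27,37 , 284/3, 272.29,  761, 801, 843,943 ] 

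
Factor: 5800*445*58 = 2^4*5^3*29^2*89^1  =  149698000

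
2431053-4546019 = -2114966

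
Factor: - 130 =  - 2^1 *5^1 * 13^1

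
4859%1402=653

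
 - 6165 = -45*137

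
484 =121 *4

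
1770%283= 72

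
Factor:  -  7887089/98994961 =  - 7^2 * 13^(  -  2)*17^( - 1 )* 53^1*3037^1*34457^(-1)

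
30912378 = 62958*491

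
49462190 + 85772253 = 135234443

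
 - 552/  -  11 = 552/11 = 50.18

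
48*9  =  432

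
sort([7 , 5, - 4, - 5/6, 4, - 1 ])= [-4, - 1, - 5/6, 4, 5, 7] 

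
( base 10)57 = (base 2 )111001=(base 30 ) 1R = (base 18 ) 33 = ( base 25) 27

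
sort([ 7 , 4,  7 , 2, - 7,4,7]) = [ - 7 , 2, 4, 4,7, 7, 7]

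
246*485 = 119310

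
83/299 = 83/299  =  0.28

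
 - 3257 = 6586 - 9843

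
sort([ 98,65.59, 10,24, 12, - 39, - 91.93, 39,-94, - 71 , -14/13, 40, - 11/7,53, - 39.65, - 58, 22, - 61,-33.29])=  [- 94,- 91.93, - 71, - 61, - 58, - 39.65, - 39,-33.29, - 11/7,-14/13,10 , 12, 22, 24, 39, 40, 53, 65.59, 98 ]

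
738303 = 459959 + 278344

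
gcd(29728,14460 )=4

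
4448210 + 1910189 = 6358399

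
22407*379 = 8492253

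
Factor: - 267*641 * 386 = - 2^1*3^1*89^1 *193^1 * 641^1 = - 66062742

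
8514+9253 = 17767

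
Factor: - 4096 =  - 2^12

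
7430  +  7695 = 15125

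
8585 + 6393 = 14978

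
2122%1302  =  820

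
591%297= 294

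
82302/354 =13717/59 = 232.49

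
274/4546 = 137/2273 = 0.06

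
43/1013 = 43/1013  =  0.04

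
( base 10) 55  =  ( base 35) 1K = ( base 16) 37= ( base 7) 106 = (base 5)210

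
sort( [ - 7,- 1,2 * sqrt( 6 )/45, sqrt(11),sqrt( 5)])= [-7, - 1,  2*sqrt( 6)/45,sqrt(5 ), sqrt( 11) ]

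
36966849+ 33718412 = 70685261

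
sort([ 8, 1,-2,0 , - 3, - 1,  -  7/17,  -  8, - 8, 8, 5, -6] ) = [ - 8,-8,-6,  -  3  , - 2,-1, - 7/17,0, 1,5,  8,8] 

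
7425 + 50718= 58143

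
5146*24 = 123504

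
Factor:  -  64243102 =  - 2^1*7^1*11^1*17^1*53^1*463^1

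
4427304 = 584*7581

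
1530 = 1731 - 201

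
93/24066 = 31/8022 = 0.00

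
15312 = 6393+8919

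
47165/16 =2947 + 13/16 = 2947.81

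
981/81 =12  +  1/9 = 12.11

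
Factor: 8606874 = 2^1  *  3^1*313^1 * 4583^1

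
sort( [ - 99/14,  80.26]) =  [ - 99/14 , 80.26 ] 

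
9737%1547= 455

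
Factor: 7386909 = 3^1 *29^1*197^1*431^1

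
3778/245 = 15 + 103/245 = 15.42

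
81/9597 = 27/3199 = 0.01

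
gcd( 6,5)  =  1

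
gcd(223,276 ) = 1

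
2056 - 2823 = - 767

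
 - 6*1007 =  - 6042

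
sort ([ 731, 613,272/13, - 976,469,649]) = [ - 976,272/13, 469,613 , 649,731]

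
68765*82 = 5638730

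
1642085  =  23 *71395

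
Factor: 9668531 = 157^1 * 61583^1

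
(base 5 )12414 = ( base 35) S4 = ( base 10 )984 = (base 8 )1730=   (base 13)5A9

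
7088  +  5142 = 12230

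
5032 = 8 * 629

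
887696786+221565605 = 1109262391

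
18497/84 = 18497/84=220.20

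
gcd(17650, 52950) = 17650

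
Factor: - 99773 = - 17^1*5869^1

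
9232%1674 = 862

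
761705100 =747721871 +13983229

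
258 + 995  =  1253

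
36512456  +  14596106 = 51108562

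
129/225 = 43/75 = 0.57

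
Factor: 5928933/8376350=2^(  -  1)*3^1*5^(-2)*233^(-1 )*547^1*719^(  -  1 ) * 3613^1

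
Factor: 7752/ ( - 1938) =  - 4 = - 2^2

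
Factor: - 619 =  - 619^1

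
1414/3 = 1414/3 =471.33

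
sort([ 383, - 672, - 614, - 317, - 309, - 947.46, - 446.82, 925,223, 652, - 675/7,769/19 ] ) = [ - 947.46, - 672, - 614,- 446.82,  -  317,- 309, - 675/7, 769/19 , 223, 383, 652 , 925]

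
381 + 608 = 989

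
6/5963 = 6/5963 =0.00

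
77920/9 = 8657+ 7/9= 8657.78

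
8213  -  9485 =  - 1272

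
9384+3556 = 12940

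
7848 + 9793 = 17641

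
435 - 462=  -  27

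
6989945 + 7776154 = 14766099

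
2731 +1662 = 4393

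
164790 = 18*9155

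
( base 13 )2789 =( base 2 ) 1011000111010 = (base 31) 5SH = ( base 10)5690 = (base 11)4303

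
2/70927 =2/70927 = 0.00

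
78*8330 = 649740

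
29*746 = 21634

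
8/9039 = 8/9039  =  0.00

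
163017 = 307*531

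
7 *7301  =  51107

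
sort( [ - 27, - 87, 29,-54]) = [-87,-54, - 27,  29 ] 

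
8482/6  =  1413 + 2/3 = 1413.67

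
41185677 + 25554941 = 66740618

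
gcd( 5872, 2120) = 8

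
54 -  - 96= 150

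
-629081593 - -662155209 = 33073616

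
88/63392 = 11/7924 = 0.00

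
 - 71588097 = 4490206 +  - 76078303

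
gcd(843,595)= 1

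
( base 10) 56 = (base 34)1m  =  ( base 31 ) 1P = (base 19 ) 2i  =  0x38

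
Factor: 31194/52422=5199/8737 = 3^1*1733^1*8737^( - 1)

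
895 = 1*895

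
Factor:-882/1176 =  - 3/4 = - 2^ (-2)*3^1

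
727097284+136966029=864063313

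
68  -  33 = 35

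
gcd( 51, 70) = 1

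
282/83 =282/83 = 3.40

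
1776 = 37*48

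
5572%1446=1234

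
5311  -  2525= 2786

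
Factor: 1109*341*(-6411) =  - 2424441459 = - 3^1*11^1*31^1* 1109^1 *2137^1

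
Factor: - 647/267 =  - 3^( - 1) * 89^( - 1 )*647^1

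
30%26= 4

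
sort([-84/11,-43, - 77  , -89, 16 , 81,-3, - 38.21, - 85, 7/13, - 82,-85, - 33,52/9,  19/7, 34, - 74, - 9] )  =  [-89,-85, - 85, - 82, - 77, - 74, - 43, - 38.21,-33  , - 9, - 84/11, - 3,  7/13, 19/7,52/9, 16,34,  81 ]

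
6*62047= 372282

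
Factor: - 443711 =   -  443711^1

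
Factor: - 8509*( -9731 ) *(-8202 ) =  - 679134449958 = - 2^1*3^1*37^1*67^1*127^1*263^1*1367^1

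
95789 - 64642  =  31147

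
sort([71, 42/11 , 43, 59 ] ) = [42/11,43,59,  71 ]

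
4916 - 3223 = 1693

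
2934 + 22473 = 25407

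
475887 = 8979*53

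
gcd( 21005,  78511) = 1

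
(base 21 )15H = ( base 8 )1063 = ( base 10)563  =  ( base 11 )472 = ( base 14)2c3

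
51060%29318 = 21742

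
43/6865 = 43/6865 = 0.01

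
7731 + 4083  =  11814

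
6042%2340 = 1362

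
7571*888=6723048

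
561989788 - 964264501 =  - 402274713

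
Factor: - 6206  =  - 2^1*29^1*107^1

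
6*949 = 5694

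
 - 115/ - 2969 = 115/2969= 0.04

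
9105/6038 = 1 + 3067/6038 = 1.51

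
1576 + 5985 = 7561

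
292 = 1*292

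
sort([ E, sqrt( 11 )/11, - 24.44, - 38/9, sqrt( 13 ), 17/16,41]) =[ - 24.44,  -  38/9, sqrt(11)/11,17/16, E, sqrt( 13),41 ] 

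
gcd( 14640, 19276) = 244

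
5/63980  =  1/12796  =  0.00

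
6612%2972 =668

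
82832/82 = 1010 + 6/41= 1010.15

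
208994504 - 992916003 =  - 783921499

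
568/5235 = 568/5235 = 0.11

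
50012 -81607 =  - 31595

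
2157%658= 183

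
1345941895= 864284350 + 481657545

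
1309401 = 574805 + 734596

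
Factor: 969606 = 2^1*3^2 * 11^1 * 59^1* 83^1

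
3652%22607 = 3652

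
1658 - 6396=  - 4738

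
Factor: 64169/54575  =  5^ ( - 2)*7^1 * 37^( - 1)*  59^( - 1)*89^1*103^1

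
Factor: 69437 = 23^1 * 3019^1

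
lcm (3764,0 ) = 0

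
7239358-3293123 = 3946235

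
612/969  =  12/19 = 0.63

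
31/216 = 31/216 = 0.14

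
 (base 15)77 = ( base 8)160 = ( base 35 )37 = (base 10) 112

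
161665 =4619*35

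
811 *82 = 66502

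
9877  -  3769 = 6108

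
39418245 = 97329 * 405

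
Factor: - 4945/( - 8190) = 2^( - 1 )*3^( - 2) * 7^( - 1)*13^( - 1)*23^1*43^1 =989/1638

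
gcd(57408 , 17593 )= 1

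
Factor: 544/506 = 272/253 = 2^4*11^ (- 1)*17^1*23^( - 1)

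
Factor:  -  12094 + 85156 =2^1 * 3^4*11^1*41^1=73062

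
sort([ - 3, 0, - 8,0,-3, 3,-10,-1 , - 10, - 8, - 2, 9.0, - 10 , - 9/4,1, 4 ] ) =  [ - 10, - 10, - 10 , - 8, -8,-3, - 3, - 9/4, - 2,- 1,  0,0,1,  3 , 4, 9.0] 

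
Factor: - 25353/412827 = - 3^3 *23^ (  -  1)*31^(-1 )*193^ ( - 1)*313^1 = - 8451/137609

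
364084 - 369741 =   -  5657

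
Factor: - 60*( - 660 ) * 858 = 2^5*3^3 * 5^2*11^2*13^1 = 33976800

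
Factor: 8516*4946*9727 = 409702562872=2^3*71^1*137^1*2129^1*2473^1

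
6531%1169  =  686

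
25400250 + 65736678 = 91136928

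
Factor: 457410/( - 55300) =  - 579/70 = - 2^(-1)*3^1*5^( - 1 )*7^(-1 )*193^1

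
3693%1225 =18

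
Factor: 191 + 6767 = 6958 = 2^1*7^2 * 71^1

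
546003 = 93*5871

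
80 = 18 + 62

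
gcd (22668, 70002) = 6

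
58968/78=756= 756.00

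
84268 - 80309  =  3959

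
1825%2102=1825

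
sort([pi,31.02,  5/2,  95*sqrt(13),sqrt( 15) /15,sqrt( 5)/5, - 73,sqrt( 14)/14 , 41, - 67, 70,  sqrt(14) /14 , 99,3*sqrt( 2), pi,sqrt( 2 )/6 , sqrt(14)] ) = [ - 73, - 67, sqrt(2) /6,sqrt( 15 )/15,  sqrt(14) /14, sqrt( 14 )/14,sqrt( 5) /5,5/2,  pi,pi,sqrt(14),3*sqrt( 2), 31.02,41, 70,99, 95*sqrt( 13 )]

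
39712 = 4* 9928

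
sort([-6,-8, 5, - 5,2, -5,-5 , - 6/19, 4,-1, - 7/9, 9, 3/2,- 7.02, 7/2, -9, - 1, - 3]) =[-9, - 8, - 7.02, - 6 ,  -  5, - 5,  -  5, - 3, - 1, - 1,-7/9,-6/19, 3/2, 2, 7/2, 4 , 5, 9 ]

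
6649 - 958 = 5691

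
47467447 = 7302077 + 40165370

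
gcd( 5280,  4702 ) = 2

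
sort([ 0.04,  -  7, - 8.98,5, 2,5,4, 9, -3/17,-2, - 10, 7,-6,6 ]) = [-10, - 8.98, - 7, - 6, - 2, - 3/17, 0.04, 2,4, 5,  5,6,  7, 9 ]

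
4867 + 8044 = 12911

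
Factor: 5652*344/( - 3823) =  - 1944288/3823   =  - 2^5*3^2*43^1*157^1 * 3823^(-1)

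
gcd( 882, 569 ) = 1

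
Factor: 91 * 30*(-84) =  - 2^3 *3^2*5^1 * 7^2*13^1= - 229320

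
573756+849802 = 1423558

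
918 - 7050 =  - 6132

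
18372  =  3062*6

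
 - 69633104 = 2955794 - 72588898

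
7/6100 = 7/6100 = 0.00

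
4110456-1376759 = 2733697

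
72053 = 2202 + 69851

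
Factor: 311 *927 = 288297 = 3^2*103^1 *311^1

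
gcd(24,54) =6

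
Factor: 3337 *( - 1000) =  -2^3*5^3* 47^1*71^1=-  3337000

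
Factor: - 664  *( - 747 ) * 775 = 384406200 = 2^3*3^2*5^2 * 31^1 * 83^2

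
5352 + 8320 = 13672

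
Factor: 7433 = 7433^1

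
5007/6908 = 5007/6908 = 0.72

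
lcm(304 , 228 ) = 912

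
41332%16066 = 9200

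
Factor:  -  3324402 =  - 2^1*3^4 * 20521^1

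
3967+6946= 10913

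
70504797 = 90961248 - 20456451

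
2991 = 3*997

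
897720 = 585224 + 312496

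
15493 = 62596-47103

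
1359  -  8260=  - 6901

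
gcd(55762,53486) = 1138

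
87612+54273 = 141885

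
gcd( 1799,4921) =7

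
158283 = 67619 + 90664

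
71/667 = 71/667= 0.11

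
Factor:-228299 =-228299^1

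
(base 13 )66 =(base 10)84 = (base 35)2e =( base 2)1010100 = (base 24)3c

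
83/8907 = 83/8907 =0.01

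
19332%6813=5706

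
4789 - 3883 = 906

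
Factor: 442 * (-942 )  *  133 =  - 2^2*3^1 * 7^1*13^1*17^1 * 19^1 * 157^1 = - 55376412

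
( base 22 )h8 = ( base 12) 27A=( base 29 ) D5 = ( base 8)576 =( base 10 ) 382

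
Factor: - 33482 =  - 2^1* 16741^1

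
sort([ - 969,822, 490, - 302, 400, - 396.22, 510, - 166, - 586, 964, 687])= [ - 969, - 586, - 396.22, - 302, - 166, 400, 490  ,  510, 687,822, 964]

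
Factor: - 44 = -2^2 *11^1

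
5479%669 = 127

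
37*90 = 3330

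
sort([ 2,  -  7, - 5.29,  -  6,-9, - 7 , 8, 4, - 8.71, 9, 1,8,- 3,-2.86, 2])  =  [ -9, - 8.71, - 7,-7,-6,  -  5.29,-3 ,-2.86,1, 2 , 2, 4, 8,8, 9] 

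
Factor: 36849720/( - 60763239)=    - 12283240/20254413 = - 2^3*3^( - 1 )* 5^1  *  29^1*157^( - 1 )*10589^1*43003^( - 1)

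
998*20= 19960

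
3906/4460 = 1953/2230 = 0.88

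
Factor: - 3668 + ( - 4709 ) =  - 8377^1 = - 8377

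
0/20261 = 0  =  0.00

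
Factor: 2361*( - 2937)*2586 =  - 17931988602 = - 2^1 * 3^3 * 11^1*89^1*431^1* 787^1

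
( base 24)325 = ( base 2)11011110101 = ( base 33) 1KW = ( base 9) 2388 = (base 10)1781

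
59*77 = 4543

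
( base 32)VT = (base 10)1021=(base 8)1775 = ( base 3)1101211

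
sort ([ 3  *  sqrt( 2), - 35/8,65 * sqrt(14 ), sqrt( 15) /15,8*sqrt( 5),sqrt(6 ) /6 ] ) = [ - 35/8,sqrt( 15 ) /15,sqrt( 6) /6 , 3*sqrt( 2 ),8*sqrt( 5) , 65*sqrt( 14)] 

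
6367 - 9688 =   -  3321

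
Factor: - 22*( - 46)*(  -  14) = -2^3*7^1*11^1*23^1 = -  14168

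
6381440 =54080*118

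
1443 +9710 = 11153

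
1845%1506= 339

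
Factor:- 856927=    - 856927^1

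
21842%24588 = 21842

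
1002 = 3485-2483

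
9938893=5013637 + 4925256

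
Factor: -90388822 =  - 2^1*71^1*636541^1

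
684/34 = 342/17=20.12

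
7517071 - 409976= 7107095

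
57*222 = 12654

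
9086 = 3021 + 6065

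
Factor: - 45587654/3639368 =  - 2^(-2)*7^1*41^1*43^1*1847^1 * 454921^ (-1) = -22793827/1819684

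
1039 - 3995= - 2956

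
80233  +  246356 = 326589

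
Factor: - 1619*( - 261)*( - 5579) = -3^2*7^1 *29^1*797^1*1619^1 = -2357456661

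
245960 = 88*2795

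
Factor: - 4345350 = -2^1*3^1 * 5^2*59^1*491^1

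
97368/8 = 12171  =  12171.00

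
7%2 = 1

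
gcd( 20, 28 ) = 4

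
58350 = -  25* ( - 2334)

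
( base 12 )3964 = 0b1100110011100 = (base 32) 6cs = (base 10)6556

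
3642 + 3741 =7383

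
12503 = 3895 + 8608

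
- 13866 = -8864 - 5002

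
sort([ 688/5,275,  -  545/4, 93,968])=[  -  545/4,  93,688/5, 275,968]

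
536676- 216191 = 320485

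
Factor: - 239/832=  - 2^( - 6 )  *  13^( - 1)*239^1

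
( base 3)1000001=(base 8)1332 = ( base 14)3A2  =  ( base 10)730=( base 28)Q2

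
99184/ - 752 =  - 6199/47 = - 131.89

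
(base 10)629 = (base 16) 275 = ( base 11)522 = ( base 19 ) 1E2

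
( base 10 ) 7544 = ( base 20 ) IH4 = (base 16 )1D78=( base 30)8be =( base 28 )9hc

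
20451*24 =490824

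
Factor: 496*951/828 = 39308/69 = 2^2*3^( -1)*23^( - 1 )*31^1*317^1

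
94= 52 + 42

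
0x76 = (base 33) 3J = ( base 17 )6g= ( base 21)5D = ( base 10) 118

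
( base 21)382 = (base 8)2725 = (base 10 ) 1493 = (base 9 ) 2038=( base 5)21433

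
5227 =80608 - 75381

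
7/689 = 7/689 = 0.01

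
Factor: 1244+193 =3^1 * 479^1 = 1437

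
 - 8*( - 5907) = 47256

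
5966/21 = 5966/21 = 284.10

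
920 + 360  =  1280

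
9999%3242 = 273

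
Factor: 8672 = 2^5*271^1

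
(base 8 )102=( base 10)66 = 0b1000010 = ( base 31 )24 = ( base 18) 3c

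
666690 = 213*3130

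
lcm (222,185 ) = 1110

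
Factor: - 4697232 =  - 2^4*3^1*97859^1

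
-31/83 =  - 1+52/83=- 0.37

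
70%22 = 4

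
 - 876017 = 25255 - 901272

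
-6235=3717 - 9952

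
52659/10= 5265 + 9/10 = 5265.90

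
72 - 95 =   -  23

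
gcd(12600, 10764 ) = 36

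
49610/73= 679 + 43/73 = 679.59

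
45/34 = 1 + 11/34 = 1.32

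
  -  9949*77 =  - 766073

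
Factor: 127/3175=5^(-2 )  =  1/25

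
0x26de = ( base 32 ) 9MU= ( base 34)8KM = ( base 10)9950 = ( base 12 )5912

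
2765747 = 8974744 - 6208997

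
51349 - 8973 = 42376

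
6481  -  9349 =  - 2868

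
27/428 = 27/428 = 0.06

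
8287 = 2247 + 6040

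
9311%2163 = 659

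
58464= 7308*8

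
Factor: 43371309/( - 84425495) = -3^1 * 5^ ( - 1 ) * 7^( - 1)*11^ ( - 1)*103^( - 1 ) * 2129^ ( - 1)*3061^1 * 4723^1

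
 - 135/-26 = 5  +  5/26 = 5.19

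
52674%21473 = 9728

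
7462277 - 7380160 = 82117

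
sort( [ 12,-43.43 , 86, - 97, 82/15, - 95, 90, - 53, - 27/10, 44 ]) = [ - 97, - 95, - 53, - 43.43, - 27/10, 82/15, 12, 44,86, 90]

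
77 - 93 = - 16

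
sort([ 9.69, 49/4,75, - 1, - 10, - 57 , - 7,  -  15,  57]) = [-57, - 15, - 10,-7,-1,9.69 , 49/4 , 57, 75] 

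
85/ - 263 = - 85/263 = - 0.32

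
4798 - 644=4154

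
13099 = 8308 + 4791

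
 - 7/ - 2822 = 7/2822 =0.00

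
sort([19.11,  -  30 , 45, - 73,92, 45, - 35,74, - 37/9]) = [  -  73, - 35,  -  30 ,-37/9,19.11, 45, 45,74,92 ] 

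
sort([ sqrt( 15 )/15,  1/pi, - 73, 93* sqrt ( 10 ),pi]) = [-73 , sqrt(15)/15,1/pi,pi,  93*sqrt (10)]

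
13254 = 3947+9307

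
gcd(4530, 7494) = 6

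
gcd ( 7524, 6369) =33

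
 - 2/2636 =- 1 + 1317/1318 = - 0.00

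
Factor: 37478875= 5^3*7^2*29^1*211^1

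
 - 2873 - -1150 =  - 1723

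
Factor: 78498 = 2^1 * 3^2*7^2*89^1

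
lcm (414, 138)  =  414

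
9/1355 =9/1355 = 0.01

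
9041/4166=2 + 709/4166 = 2.17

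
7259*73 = 529907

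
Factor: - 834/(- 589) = 2^1*3^1*19^( - 1)*31^( - 1)*139^1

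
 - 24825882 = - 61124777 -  - 36298895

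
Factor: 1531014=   2^1 * 3^1 * 109^1 * 2341^1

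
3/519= 1/173 = 0.01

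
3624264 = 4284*846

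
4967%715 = 677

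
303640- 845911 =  - 542271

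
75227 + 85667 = 160894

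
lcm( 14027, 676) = 56108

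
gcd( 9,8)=1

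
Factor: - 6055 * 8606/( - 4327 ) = 52109330/4327 = 2^1* 5^1*7^1*13^1*173^1*331^1*4327^( - 1 ) 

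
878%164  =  58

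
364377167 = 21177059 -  - 343200108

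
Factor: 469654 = 2^1*449^1*523^1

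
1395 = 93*15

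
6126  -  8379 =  - 2253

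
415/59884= 415/59884  =  0.01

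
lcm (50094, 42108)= 2905452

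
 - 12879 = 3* ( - 4293)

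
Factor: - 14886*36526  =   -543726036 = - 2^2*3^2 * 7^1* 827^1 * 2609^1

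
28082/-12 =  - 2341  +  5/6  =  - 2340.17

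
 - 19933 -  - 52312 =32379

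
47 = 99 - 52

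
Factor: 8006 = 2^1*4003^1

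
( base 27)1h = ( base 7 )62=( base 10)44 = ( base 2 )101100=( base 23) 1L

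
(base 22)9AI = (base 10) 4594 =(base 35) 3Q9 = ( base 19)CDF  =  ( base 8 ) 10762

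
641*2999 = 1922359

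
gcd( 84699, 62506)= 1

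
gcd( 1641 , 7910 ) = 1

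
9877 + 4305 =14182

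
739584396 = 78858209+660726187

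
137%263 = 137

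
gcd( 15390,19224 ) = 54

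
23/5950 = 23/5950  =  0.00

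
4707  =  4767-60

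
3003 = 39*77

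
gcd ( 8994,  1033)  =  1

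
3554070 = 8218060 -4663990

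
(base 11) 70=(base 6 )205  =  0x4D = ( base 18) 45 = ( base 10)77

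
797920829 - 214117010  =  583803819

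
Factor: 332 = 2^2*83^1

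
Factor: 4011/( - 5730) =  - 7/10 = -2^(-1)*5^( - 1)*7^1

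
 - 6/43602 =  - 1/7267 = -  0.00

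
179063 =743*241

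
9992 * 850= 8493200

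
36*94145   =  3389220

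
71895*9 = 647055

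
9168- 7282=1886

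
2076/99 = 20 + 32/33 = 20.97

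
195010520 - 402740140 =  - 207729620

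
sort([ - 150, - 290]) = [ - 290, - 150] 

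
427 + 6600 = 7027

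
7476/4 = 1869 = 1869.00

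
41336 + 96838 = 138174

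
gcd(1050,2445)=15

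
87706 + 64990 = 152696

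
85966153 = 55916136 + 30050017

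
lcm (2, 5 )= 10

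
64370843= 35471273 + 28899570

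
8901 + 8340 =17241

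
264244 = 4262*62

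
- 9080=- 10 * 908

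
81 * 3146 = 254826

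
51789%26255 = 25534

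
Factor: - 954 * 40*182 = -6945120 = - 2^5*3^2*5^1*7^1*13^1*53^1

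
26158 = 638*41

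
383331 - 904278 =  -520947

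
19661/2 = 19661/2= 9830.50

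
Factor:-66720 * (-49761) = 3320053920 = 2^5*3^4*5^1*19^1*97^1*139^1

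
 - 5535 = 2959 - 8494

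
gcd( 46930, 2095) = 5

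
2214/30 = 369/5 = 73.80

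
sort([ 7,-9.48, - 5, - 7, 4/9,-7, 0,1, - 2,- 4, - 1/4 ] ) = [ - 9.48,-7, - 7,-5, - 4,-2,-1/4, 0,4/9,1,  7] 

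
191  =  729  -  538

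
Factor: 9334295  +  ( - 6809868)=103^1*24509^1  =  2524427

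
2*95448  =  190896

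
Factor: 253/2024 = 1/8 =2^( - 3)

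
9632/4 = 2408 = 2408.00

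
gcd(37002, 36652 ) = 14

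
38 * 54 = 2052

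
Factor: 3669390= 2^1*3^2*5^1*40771^1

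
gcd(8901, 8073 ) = 207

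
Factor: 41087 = 181^1*227^1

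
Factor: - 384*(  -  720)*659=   182200320 = 2^11*3^3*5^1*659^1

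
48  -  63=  -15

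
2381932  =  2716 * 877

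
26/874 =13/437  =  0.03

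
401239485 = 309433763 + 91805722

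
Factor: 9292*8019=2^2*3^6*11^1*23^1 * 101^1 =74512548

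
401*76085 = 30510085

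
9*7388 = 66492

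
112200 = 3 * 37400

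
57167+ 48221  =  105388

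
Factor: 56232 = 2^3  *  3^2 * 11^1 * 71^1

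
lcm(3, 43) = 129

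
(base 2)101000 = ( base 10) 40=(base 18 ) 24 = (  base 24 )1G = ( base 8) 50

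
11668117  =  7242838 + 4425279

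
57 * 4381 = 249717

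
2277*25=56925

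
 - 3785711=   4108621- 7894332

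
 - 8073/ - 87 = 2691/29=92.79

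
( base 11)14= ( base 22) F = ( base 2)1111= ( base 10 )15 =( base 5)30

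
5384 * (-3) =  - 16152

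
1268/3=422 +2/3 = 422.67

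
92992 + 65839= 158831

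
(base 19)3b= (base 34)20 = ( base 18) 3e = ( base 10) 68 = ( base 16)44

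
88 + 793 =881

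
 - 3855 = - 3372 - 483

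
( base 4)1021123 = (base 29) 5h1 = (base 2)1001001011011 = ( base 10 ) 4699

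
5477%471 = 296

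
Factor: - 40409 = -17^1*2377^1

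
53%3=2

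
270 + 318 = 588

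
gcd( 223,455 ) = 1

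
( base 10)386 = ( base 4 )12002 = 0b110000010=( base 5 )3021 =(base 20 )j6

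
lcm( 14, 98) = 98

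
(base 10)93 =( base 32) 2T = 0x5d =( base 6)233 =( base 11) 85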